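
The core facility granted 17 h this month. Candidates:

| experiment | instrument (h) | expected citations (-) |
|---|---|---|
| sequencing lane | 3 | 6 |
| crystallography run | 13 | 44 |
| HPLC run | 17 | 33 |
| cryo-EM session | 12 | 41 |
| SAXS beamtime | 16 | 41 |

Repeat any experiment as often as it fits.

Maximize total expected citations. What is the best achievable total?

50

The ratio heuristic lands on sequencing lane + cryo-EM session (47) but leaves 2 h idle.
Replace cryo-EM session with crystallography run: the trade gains 3 net, giving 50 at 16 h.
No other feasible combination exceeds 50.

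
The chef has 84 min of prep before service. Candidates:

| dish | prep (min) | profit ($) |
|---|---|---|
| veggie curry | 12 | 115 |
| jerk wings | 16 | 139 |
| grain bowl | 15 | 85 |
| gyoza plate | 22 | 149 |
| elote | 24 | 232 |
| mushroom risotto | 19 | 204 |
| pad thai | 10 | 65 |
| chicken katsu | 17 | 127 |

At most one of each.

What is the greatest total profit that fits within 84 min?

Density check — mushroom risotto 10.74, elote 9.67, veggie curry 9.58, jerk wings 8.69 are the best per min.
Veggie curry + jerk wings + elote + mushroom risotto + pad thai uses 81 of the 84 min and totals 755.
The closest alternative, veggie curry + elote + mushroom risotto + pad thai + chicken katsu, reaches only 743.

755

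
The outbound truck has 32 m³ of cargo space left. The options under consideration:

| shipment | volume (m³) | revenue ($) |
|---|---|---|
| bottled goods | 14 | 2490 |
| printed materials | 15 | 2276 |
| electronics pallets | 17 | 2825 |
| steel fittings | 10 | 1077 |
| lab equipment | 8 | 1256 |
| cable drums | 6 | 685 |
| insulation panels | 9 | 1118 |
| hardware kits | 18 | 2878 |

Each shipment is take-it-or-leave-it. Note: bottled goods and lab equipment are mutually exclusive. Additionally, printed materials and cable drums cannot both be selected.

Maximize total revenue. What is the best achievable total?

5368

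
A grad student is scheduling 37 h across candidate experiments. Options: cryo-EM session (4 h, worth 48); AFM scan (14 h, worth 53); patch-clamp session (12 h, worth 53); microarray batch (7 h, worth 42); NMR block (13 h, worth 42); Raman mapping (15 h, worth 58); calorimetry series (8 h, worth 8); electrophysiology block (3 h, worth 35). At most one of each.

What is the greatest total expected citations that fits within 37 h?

By expected citations per h: cryo-EM session 12.00, electrophysiology block 11.67, microarray batch 6.00 lead.
A density-first pass picks cryo-EM session + patch-clamp session + microarray batch + calorimetry series + electrophysiology block — 186 at 34 h.
The 11 h tied up in calorimetry series and electrophysiology block is better spent on AFM scan — total rises to 196 (37 h).
Nothing else within 37 h beats 196.

196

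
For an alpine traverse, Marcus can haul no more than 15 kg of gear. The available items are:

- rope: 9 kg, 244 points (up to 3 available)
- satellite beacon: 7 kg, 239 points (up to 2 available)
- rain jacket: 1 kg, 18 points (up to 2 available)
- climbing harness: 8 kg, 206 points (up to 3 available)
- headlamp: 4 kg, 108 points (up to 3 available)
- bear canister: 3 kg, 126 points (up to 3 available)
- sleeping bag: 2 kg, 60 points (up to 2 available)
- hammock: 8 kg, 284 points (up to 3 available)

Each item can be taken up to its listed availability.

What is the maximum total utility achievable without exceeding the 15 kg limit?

A density-first pass picks 2×rain jacket + 3×bear canister + 2×sleeping bag — 534 at 15 kg.
The 8 kg tied up in rain jacket and bear canister and 2×sleeping bag is better spent on hammock — total rises to 554 (15 kg).

554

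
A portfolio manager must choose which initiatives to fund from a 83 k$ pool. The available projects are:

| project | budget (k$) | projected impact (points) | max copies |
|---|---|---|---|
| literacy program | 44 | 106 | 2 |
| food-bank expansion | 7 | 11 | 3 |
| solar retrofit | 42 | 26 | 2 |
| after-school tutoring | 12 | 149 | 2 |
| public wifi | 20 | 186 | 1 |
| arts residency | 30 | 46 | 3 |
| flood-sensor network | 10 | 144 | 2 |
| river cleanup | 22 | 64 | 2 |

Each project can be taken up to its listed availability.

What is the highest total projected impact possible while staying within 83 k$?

Ranking by ratio (projected impact/k$): flood-sensor network 14.40, after-school tutoring 12.42, public wifi 9.30.
Taking 2×food-bank expansion + 2×after-school tutoring + public wifi + 2×flood-sensor network: 78 k$ used, 794 in projected impact.

794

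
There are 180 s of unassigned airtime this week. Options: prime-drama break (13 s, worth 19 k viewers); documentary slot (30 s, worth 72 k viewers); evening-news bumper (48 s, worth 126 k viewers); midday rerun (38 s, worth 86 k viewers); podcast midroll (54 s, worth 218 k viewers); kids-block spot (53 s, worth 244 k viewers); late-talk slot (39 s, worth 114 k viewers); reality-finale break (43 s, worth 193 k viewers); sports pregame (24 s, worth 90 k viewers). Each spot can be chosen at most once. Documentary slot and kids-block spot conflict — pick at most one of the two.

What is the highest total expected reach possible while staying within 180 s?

By expected reach per s: kids-block spot 4.60, reality-finale break 4.49, podcast midroll 4.04, sports pregame 3.75 lead.
The ratio ordering already packs tightly: podcast midroll + kids-block spot + reality-finale break + sports pregame, 174 s, 745.

745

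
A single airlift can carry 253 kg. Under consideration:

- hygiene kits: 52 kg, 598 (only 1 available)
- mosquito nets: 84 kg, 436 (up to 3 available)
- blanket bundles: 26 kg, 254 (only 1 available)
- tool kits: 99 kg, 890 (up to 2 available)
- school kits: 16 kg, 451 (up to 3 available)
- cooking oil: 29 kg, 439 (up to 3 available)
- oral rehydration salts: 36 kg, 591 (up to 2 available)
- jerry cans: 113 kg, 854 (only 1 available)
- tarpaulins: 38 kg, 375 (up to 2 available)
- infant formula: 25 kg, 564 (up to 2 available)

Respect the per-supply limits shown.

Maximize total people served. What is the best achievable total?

The ratio heuristic lands on 3×school kits + 2×cooking oil + 2×oral rehydration salts + 2×infant formula (4541) but leaves 25 kg idle.
Replace cooking oil with hygiene kits: the trade gains 159 net, giving 4700 at 251 kg.
No other feasible combination exceeds 4700.

4700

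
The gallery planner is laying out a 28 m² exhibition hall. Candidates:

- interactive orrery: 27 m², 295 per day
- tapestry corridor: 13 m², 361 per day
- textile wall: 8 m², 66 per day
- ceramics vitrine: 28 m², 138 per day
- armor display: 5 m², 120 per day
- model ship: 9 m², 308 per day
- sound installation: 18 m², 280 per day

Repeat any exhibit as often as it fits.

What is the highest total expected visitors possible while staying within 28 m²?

924

Best packing: 3×model ship — 27 m², 924 total.
The spare 1 m² is too small for any remaining exhibit, and no exchange beats 924.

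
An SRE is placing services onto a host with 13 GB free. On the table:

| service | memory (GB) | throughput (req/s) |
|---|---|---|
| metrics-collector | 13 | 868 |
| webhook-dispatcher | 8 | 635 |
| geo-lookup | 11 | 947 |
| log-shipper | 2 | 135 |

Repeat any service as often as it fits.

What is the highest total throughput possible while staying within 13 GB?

1082

Best packing: geo-lookup + log-shipper — 13 GB, 1082 total.
That's the maximum — no swap from here does better than 1082.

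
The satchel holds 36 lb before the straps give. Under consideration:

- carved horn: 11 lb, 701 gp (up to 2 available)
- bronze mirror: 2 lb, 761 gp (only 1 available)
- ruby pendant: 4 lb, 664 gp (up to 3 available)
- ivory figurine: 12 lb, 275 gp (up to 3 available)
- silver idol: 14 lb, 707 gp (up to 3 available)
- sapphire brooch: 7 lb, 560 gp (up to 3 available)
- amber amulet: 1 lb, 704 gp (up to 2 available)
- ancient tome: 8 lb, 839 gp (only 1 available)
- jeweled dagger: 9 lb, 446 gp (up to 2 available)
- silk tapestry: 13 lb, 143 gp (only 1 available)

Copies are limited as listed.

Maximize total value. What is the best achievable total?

5701

Density check — amber amulet 704.00, bronze mirror 380.50, ruby pendant 166.00 are the best per lb.
Greedy by ratio would take bronze mirror + 3×ruby pendant + sapphire brooch + 2×amber amulet + ancient tome: 31 lb used, total 5560.
The 7 lb tied up in sapphire brooch is better spent on carved horn — total rises to 5701 (35 lb).
That's the maximum — no swap from here does better than 5701.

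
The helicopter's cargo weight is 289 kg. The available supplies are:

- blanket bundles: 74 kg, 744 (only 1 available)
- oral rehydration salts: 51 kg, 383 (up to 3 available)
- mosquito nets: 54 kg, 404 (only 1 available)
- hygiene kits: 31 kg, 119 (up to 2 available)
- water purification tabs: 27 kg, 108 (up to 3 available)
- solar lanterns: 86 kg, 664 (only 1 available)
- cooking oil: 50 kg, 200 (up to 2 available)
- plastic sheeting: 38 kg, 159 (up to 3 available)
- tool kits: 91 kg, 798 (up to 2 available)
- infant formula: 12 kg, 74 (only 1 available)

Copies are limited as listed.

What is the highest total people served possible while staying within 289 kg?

2459

By people served per kg: blanket bundles 10.05, tool kits 8.77, solar lanterns 7.72 lead.
Taking the top-ratio supplies first gives blanket bundles + 2×tool kits + infant formula for 2414 (268 kg).
Replace infant formula with hygiene kits: the trade gains 45 net, giving 2459 at 287 kg.
Every other selection either busts 289 kg or exceeds an availability limit or fails to beat 2459.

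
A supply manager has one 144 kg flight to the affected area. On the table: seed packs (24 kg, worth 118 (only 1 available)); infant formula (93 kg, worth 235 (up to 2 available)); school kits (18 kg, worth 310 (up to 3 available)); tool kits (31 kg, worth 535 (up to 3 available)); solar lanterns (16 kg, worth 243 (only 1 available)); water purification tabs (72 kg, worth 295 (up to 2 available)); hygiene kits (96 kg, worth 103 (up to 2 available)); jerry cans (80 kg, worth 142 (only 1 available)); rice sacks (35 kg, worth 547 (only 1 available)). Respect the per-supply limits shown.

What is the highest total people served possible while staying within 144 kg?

2395

The ratio heuristic lands on 2×school kits + 3×tool kits (2225) but leaves 15 kg idle.
Replace 2×school kits with solar lanterns + rice sacks: the trade gains 170 net, giving 2395 at 144 kg.
Every other selection either busts 144 kg or exceeds an availability limit or fails to beat 2395.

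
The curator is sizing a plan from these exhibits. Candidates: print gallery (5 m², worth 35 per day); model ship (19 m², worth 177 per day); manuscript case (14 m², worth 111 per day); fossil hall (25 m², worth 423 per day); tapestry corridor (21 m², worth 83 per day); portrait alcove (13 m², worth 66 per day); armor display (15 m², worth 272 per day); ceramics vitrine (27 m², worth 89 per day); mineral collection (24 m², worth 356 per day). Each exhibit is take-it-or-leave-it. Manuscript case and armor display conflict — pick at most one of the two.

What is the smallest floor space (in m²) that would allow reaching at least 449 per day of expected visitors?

30

Look for the lowest-floor combination reaching 449.
print gallery + fossil hall: 458 expected visitors at 30 m².
Any bundle with less than 30 m² falls short of 449.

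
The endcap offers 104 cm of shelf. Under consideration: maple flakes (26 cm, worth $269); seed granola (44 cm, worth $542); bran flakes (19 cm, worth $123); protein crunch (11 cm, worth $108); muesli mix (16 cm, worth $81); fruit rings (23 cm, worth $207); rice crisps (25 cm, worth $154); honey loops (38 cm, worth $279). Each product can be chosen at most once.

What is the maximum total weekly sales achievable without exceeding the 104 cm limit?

1126

Maple flakes + seed granola + protein crunch + fruit rings uses 104 of the 104 cm and totals 1126.
Every other selection either busts 104 cm or fails to beat 1126.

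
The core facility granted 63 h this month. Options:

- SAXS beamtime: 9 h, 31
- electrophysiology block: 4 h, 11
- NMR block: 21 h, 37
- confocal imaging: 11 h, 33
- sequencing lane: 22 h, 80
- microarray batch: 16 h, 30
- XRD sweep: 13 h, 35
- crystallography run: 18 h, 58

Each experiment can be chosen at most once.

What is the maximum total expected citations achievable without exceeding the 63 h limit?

204

Taking the top-ratio experiments first gives SAXS beamtime + confocal imaging + sequencing lane + crystallography run for 202 (60 h).
Dropping confocal imaging frees 11 h; slotting in XRD sweep (13 h) lifts the total to 204 at 62 h.
Nothing else within 63 h beats 204.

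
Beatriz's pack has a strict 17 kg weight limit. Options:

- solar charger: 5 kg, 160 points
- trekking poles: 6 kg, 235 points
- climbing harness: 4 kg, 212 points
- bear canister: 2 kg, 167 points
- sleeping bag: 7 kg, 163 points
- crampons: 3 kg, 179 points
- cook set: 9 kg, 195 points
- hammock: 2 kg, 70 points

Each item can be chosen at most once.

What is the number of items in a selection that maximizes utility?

5

Optimal total is 863.
For example trekking poles + climbing harness + bear canister + crampons + hammock achieves it, using 17 kg.
Every optimal selection uses 5 items.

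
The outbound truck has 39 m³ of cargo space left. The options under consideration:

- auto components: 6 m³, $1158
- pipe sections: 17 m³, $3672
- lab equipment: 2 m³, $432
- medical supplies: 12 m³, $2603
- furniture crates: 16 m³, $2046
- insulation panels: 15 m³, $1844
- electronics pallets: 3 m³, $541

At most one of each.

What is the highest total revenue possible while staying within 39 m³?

7974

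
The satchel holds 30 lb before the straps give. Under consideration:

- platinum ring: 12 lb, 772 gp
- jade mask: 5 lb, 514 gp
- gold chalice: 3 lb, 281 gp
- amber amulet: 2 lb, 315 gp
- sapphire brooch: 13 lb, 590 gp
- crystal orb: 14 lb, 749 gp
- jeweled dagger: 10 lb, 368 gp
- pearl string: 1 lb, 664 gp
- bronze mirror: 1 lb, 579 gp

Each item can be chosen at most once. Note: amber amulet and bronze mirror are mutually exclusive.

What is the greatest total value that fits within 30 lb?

By value per lb: pearl string 664.00, bronze mirror 579.00, amber amulet 157.50 lead.
Best packing: platinum ring + jade mask + jeweled dagger + pearl string + bronze mirror — 29 lb, 2897 total.

2897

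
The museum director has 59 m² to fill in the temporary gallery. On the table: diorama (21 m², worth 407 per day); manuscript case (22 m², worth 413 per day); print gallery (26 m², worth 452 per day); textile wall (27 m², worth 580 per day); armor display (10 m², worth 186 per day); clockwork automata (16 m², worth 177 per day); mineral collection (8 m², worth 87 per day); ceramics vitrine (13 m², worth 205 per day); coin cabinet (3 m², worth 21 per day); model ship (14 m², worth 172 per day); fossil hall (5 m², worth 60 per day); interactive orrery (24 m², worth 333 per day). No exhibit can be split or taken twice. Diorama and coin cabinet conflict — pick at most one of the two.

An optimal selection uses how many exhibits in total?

Optimal total is 1179.
One optimal bundle: manuscript case + textile wall + armor display (59 m²).
All optima have 3 exhibits.

3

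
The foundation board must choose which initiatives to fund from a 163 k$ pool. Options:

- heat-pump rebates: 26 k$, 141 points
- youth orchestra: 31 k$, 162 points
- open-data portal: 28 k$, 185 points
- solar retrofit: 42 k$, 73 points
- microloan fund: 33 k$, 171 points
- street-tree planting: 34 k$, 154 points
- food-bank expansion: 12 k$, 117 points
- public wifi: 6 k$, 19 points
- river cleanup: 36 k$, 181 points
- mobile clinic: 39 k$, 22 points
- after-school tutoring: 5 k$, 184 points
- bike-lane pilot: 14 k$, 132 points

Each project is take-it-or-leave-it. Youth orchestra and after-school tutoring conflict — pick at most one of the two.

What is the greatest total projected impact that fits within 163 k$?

1130

Best packing: heat-pump rebates + open-data portal + microloan fund + food-bank expansion + public wifi + river cleanup + after-school tutoring + bike-lane pilot — 160 k$, 1130 total.
The closest alternative, open-data portal + microloan fund + street-tree planting + food-bank expansion + river cleanup + after-school tutoring + bike-lane pilot, reaches only 1124.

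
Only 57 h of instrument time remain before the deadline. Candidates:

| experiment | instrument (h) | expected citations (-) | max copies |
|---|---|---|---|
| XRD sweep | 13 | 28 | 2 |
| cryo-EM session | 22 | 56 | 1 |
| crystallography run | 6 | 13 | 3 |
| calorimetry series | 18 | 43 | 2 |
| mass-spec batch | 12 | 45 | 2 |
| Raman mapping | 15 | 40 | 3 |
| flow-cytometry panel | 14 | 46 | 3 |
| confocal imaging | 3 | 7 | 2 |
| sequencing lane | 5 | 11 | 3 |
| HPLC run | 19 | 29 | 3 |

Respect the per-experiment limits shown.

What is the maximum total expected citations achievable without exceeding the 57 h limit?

193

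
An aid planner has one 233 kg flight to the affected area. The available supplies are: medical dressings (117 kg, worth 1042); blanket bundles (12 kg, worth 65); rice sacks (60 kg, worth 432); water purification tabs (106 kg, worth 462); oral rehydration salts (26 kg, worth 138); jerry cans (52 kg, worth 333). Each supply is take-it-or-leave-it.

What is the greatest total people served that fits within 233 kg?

1807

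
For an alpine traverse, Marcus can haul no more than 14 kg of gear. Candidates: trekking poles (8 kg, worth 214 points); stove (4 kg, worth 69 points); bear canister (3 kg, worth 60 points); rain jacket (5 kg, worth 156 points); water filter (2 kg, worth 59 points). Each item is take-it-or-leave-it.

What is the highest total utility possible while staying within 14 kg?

370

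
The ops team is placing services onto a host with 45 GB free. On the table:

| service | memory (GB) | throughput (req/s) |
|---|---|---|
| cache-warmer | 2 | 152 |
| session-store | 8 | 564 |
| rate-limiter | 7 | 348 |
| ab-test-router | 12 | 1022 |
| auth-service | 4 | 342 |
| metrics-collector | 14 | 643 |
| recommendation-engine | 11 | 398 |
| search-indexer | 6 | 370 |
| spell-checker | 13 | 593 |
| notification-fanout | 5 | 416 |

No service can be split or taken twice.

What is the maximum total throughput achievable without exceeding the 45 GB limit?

3214

Best packing: cache-warmer + session-store + rate-limiter + ab-test-router + auth-service + search-indexer + notification-fanout — 44 GB, 3214 total.
An exhaustive check of the 1024 subsets confirms 3214.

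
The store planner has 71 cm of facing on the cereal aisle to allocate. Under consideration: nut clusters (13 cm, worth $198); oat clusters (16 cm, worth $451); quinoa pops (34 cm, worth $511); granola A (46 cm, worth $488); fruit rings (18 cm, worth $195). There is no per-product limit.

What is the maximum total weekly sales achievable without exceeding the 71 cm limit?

Density check — oat clusters 28.19, nut clusters 15.23, quinoa pops 15.03 are the best per cm.
The ratio ordering already packs tightly: 4×oat clusters, 64 cm, 1804.
That's the maximum — no swap from here does better than 1804.

1804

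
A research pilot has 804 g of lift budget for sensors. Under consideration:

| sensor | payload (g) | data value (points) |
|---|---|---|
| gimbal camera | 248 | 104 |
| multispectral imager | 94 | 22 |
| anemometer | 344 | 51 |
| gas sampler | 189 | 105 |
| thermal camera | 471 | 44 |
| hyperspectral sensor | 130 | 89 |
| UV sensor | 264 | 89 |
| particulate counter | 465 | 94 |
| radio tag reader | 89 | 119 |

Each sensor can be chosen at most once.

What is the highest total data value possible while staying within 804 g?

The ratio ordering already packs tightly: gimbal camera + multispectral imager + gas sampler + hyperspectral sensor + radio tag reader, 750 g, 439.
No other feasible combination exceeds 439.

439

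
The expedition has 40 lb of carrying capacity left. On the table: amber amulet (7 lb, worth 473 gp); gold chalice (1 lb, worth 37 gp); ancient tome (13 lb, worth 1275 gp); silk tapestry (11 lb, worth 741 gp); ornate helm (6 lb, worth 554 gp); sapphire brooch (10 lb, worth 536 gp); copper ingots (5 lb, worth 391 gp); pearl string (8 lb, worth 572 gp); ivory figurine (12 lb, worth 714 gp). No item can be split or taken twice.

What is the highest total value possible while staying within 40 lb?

3302

By value per lb: ancient tome 98.08, ornate helm 92.33, copper ingots 78.20, pearl string 71.50 lead.
Best packing: amber amulet + gold chalice + ancient tome + ornate helm + copper ingots + pearl string — 40 lb, 3302 total.
An exhaustive check of the 512 subsets confirms 3302.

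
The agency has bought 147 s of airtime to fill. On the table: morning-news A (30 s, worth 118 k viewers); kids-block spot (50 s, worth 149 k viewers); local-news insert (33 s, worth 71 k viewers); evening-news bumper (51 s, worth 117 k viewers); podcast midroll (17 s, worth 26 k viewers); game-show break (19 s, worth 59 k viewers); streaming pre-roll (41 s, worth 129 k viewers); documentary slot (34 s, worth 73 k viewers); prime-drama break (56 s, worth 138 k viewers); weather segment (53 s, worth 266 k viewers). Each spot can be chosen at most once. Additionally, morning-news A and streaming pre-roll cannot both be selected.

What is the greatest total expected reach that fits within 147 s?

544

By expected reach per s: weather segment 5.02, morning-news A 3.93, streaming pre-roll 3.15, game-show break 3.11 lead.
Taking kids-block spot + streaming pre-roll + weather segment: 144 s used, 544 in expected reach.
Every other selection either busts 147 s or breaks a pairing rule or fails to beat 544.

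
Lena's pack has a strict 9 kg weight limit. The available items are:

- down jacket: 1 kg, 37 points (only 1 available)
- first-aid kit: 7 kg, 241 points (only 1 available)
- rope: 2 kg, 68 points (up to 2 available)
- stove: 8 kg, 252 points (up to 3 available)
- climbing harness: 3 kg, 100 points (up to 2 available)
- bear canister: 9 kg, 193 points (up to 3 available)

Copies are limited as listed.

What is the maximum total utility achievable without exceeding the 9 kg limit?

309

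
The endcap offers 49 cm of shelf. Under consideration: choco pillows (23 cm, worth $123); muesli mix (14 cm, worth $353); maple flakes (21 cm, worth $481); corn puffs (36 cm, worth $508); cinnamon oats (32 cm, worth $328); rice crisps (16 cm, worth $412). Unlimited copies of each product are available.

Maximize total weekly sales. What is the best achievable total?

Best packing: 3×rice crisps — 48 cm, 1236 total.
Every other selection either busts 49 cm or fails to beat 1236.

1236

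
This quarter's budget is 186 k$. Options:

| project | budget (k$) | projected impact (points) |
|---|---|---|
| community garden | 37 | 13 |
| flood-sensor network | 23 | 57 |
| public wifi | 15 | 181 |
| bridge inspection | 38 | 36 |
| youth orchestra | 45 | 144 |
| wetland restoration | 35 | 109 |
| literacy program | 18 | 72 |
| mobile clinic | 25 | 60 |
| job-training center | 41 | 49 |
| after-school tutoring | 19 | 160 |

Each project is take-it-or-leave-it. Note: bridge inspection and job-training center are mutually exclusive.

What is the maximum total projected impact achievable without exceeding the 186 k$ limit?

783

Ranking by ratio (projected impact/k$): public wifi 12.07, after-school tutoring 8.42, literacy program 4.00.
The ratio ordering already packs tightly: flood-sensor network + public wifi + youth orchestra + wetland restoration + literacy program + mobile clinic + after-school tutoring, 180 k$, 783.
That's the maximum — no feasible swap from here does better than 783.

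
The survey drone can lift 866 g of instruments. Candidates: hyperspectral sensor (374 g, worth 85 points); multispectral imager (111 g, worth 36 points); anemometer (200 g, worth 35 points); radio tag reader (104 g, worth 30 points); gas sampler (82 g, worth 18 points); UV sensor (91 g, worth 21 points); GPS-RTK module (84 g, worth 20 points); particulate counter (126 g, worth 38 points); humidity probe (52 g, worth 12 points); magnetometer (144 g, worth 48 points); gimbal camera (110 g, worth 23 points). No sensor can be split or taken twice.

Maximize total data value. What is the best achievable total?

237

Ranking by ratio (data value/g): magnetometer 0.33, multispectral imager 0.32, particulate counter 0.30, radio tag reader 0.29.
Greedy by ratio would take multispectral imager + radio tag reader + gas sampler + UV sensor + GPS-RTK module + particulate counter + humidity probe + magnetometer: 794 g used, total 223.
A better packing is hyperspectral sensor + multispectral imager + radio tag reader + particulate counter + magnetometer: 859 g, total 237.
An exhaustive check of the 2048 subsets confirms 237.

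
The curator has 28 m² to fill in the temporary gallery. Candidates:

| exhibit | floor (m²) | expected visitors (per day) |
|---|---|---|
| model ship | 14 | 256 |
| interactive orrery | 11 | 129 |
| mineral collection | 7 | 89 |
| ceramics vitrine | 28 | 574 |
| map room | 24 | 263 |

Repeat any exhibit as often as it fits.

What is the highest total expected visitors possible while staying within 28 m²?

By expected visitors per m²: ceramics vitrine 20.50, model ship 18.29, mineral collection 12.71, interactive orrery 11.73 lead.
Ceramics vitrine uses 28 of the 28 m² and totals 574.
Nothing else within 28 m² beats 574.

574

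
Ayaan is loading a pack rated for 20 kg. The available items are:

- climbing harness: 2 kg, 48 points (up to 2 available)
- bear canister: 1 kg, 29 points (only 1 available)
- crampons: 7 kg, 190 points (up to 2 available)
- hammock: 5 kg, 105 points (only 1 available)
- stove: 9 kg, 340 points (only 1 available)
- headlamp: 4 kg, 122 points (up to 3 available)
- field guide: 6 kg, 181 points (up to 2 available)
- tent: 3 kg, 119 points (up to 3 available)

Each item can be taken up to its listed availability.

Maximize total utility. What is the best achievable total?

745

The ratio heuristic lands on bear canister + stove + 3×tent (726) but leaves 1 kg idle.
Replace bear canister with climbing harness: the trade gains 19 net, giving 745 at 20 kg.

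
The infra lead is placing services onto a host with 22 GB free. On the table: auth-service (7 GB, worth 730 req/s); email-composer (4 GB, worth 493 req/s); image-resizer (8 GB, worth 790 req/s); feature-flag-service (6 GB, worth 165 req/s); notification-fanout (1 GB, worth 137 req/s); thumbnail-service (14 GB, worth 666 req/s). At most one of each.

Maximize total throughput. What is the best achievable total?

2150

Ranking by ratio (throughput/GB): notification-fanout 137.00, email-composer 123.25, auth-service 104.29.
Taking auth-service + email-composer + image-resizer + notification-fanout: 20 GB used, 2150 in throughput.
Runner-up auth-service + email-composer + image-resizer tops out at 2013.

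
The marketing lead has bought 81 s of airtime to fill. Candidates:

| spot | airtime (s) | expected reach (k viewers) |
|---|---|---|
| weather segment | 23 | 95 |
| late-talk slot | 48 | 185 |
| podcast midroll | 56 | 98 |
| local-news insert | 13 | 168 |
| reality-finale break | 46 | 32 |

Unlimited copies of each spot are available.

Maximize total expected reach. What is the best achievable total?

1008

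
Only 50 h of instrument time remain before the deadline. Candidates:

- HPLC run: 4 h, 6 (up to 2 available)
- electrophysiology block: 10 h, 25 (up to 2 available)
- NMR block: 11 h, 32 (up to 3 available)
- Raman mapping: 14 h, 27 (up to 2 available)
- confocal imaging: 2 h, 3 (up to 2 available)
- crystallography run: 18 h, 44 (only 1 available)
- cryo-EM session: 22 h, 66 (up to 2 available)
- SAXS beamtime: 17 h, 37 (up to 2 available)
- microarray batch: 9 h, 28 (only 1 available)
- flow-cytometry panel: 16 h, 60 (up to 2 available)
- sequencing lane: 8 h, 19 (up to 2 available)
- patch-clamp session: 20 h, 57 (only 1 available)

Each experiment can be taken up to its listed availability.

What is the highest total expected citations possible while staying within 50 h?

167

Density check — flow-cytometry panel 3.75, microarray batch 3.11, cryo-EM session 3.00, NMR block 2.91 are the best per h.
Microarray batch + 2×flow-cytometry panel + sequencing lane uses 49 of the 50 h and totals 167.
Nothing else within 50 h beats 167.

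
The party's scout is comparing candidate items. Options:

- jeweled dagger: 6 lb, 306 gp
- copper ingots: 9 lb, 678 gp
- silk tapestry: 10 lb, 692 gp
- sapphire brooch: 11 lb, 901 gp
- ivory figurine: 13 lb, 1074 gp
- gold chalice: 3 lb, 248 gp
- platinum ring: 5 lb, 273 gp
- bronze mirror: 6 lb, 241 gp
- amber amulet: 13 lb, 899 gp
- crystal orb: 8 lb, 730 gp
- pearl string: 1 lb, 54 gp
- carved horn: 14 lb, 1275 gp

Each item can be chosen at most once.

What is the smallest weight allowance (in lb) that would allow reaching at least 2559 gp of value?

30

Minimise lb subject to total value ≥ 2559.
ivory figurine + gold chalice + carved horn reaches 2597 using 30 lb.
Below 30 lb the best achievable stays under 2559.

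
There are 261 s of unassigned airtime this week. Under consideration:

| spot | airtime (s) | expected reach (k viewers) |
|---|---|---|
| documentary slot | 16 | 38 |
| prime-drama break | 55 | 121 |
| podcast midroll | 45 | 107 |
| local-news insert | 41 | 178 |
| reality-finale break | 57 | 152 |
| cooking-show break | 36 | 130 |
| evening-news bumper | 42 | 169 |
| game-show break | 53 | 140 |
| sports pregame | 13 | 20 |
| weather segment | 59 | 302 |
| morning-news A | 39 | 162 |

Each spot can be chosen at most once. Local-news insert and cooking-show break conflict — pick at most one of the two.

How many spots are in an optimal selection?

The maximum expected reach within 261 s is 1001.
One optimal bundle: documentary slot + local-news insert + reality-finale break + evening-news bumper + weather segment + morning-news A (254 s).
Any selection reaching 1001 contains exactly 6 spots.

6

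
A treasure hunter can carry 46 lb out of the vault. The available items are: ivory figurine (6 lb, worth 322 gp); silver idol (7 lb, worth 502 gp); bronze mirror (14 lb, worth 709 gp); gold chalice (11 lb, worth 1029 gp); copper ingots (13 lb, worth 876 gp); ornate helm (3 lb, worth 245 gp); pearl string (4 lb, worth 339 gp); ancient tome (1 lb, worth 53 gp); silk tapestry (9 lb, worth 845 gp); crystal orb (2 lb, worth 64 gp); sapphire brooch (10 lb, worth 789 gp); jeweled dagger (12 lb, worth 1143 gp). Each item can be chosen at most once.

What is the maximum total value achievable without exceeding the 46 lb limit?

4145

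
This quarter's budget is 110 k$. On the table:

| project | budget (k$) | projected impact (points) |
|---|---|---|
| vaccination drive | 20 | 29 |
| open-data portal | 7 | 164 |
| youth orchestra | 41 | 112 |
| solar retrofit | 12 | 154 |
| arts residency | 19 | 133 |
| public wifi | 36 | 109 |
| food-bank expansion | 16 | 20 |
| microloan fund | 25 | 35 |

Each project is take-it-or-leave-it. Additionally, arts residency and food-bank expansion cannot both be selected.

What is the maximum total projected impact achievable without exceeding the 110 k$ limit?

598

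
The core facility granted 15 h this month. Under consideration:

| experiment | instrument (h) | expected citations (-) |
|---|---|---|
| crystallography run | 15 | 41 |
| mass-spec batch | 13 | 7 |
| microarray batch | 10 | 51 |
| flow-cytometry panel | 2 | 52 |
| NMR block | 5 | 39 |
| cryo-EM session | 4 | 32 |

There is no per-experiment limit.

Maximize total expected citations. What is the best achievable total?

Best packing: 7×flow-cytometry panel — 14 h, 364 total.
The spare 1 h is too small for any remaining experiment, and no exchange beats 364.

364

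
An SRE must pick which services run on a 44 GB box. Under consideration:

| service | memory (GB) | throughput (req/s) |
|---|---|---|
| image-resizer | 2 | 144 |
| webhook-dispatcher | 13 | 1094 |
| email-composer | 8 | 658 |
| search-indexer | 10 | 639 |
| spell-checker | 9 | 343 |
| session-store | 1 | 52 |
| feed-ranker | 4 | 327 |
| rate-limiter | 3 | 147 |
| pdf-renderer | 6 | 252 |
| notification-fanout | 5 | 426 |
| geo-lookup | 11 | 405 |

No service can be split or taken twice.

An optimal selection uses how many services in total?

7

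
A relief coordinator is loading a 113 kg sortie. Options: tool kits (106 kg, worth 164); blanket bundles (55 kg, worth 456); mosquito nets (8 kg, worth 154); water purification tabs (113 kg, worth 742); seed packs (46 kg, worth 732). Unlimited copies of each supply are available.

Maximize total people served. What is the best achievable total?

2156

By people served per kg: mosquito nets 19.25, seed packs 15.91, blanket bundles 8.29 lead.
The ratio ordering already packs tightly: 14×mosquito nets, 112 kg, 2156.
Every other selection either busts 113 kg or fails to beat 2156.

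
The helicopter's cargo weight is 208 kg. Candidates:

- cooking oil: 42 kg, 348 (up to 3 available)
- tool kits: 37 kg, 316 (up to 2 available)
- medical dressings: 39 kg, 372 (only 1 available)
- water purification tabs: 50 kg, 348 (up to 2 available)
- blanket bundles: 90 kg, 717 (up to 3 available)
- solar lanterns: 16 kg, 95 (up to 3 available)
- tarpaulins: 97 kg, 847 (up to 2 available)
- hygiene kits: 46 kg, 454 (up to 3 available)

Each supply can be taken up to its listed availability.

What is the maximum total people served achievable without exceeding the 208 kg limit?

1912

Filling by ratio: medical dressings + solar lanterns + 3×hygiene kits for 1829, with 15 kg left unused.
Dropping solar lanterns and hygiene kits frees 62 kg; slotting in 2×tool kits (74 kg) lifts the total to 1912 at 205 kg.
That's the maximum — no swap from here does better than 1912.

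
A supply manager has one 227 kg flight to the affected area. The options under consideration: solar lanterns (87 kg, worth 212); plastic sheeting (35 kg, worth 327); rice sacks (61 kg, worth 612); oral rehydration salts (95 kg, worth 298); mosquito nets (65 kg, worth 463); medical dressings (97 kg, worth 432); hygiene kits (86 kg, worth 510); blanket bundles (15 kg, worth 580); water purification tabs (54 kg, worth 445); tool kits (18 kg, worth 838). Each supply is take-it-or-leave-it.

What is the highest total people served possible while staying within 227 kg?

2938

Density check — tool kits 46.56, blanket bundles 38.67, rice sacks 10.03 are the best per kg.
Greedy by ratio would take plastic sheeting + rice sacks + blanket bundles + water purification tabs + tool kits: 183 kg used, total 2802.
Dropping plastic sheeting frees 35 kg; slotting in mosquito nets (65 kg) lifts the total to 2938 at 213 kg.
No other feasible combination exceeds 2938.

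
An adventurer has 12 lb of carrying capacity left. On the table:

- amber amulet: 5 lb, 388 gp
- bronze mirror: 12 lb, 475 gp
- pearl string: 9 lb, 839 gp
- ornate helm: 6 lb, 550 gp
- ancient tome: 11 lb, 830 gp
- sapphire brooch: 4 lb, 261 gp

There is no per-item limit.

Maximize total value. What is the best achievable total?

1100

Taking the top-ratio items first gives pearl string for 839 (9 lb).
Replace pearl string with 2×ornate helm: the trade gains 261 net, giving 1100 at 12 lb.
That's the maximum — no swap from here does better than 1100.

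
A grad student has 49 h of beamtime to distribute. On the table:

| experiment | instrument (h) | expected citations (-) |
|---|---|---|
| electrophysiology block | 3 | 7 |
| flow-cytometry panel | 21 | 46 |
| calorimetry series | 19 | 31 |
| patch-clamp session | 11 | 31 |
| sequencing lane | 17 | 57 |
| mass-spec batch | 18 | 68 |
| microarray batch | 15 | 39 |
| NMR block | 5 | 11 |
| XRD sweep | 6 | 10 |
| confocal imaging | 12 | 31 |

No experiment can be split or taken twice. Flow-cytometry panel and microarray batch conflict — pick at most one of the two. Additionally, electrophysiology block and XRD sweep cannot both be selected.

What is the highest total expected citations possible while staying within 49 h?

Electrophysiology block + patch-clamp session + sequencing lane + mass-spec batch uses 49 of the 49 h and totals 163.
Next best is patch-clamp session + sequencing lane + mass-spec batch at 156 (46 h) — short by 7.

163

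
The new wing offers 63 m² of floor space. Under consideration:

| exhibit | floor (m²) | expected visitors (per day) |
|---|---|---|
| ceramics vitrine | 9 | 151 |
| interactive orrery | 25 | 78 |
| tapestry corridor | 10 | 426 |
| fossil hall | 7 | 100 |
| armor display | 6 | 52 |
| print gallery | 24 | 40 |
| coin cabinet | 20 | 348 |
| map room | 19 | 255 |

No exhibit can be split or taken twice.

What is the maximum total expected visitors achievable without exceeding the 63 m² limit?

1181

Ranking by ratio (expected visitors/m²): tapestry corridor 42.60, coin cabinet 17.40, ceramics vitrine 16.78, fossil hall 14.29.
Taking the top-ratio exhibits first gives ceramics vitrine + tapestry corridor + fossil hall + armor display + coin cabinet for 1077 (52 m²).
The 9 m² tied up in ceramics vitrine is better spent on map room — total rises to 1181 (62 m²).
Every other selection either busts 63 m² or fails to beat 1181.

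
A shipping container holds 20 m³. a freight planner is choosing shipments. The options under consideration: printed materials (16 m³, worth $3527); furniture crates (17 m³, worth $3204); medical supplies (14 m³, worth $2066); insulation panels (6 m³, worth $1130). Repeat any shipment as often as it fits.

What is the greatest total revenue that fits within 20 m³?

3527

Ranking by ratio (revenue/m³): printed materials 220.44, furniture crates 188.47, insulation panels 188.33.
Printed materials uses 16 of the 20 m³ and totals 3527.
No other feasible combination exceeds 3527.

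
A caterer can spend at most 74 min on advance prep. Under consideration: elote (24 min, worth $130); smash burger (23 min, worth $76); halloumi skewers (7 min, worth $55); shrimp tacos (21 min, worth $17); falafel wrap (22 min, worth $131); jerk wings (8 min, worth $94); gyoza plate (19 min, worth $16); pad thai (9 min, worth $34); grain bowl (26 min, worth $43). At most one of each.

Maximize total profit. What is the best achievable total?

Best packing: elote + halloumi skewers + falafel wrap + jerk wings + pad thai — 70 min, 444 total.
An exhaustive check of the 512 subsets confirms 444.

444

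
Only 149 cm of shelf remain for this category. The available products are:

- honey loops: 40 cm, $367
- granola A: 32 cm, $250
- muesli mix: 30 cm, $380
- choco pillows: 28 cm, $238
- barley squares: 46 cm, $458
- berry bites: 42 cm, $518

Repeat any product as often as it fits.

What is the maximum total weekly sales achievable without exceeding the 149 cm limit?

By weekly sales per cm: muesli mix 12.67, berry bites 12.33, barley squares 9.96 lead.
Greedy by ratio would take 4×muesli mix + choco pillows: 148 cm used, total 1758.
The 88 cm tied up in 2×muesli mix and choco pillows is better spent on 2×berry bites — total rises to 1796 (144 cm).
No other feasible combination exceeds 1796.

1796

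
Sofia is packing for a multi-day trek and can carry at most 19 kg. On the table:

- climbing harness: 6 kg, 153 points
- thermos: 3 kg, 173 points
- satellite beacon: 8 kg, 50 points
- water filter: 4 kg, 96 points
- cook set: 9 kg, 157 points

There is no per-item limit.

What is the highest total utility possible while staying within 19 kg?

Taking 6×thermos: 18 kg used, 1038 in utility.
That's the maximum — no swap from here does better than 1038.

1038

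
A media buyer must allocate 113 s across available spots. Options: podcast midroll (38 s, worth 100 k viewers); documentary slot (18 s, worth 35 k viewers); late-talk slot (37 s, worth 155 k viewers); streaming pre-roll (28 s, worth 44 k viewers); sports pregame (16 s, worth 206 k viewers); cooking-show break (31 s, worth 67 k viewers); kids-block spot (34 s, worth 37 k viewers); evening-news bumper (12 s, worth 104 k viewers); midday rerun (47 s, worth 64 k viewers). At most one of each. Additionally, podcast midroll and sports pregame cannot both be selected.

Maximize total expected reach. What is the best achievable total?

544

Taking documentary slot + late-talk slot + streaming pre-roll + sports pregame + evening-news bumper: 111 s used, 544 in expected reach.
Nothing else feasible within 113 s beats 544.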